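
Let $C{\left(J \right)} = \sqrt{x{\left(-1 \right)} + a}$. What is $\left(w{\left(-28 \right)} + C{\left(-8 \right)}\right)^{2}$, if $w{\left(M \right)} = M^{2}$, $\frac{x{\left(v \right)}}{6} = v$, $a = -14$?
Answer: $614636 + 3136 i \sqrt{5} \approx 6.1464 \cdot 10^{5} + 7012.3 i$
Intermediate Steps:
$x{\left(v \right)} = 6 v$
$C{\left(J \right)} = 2 i \sqrt{5}$ ($C{\left(J \right)} = \sqrt{6 \left(-1\right) - 14} = \sqrt{-6 - 14} = \sqrt{-20} = 2 i \sqrt{5}$)
$\left(w{\left(-28 \right)} + C{\left(-8 \right)}\right)^{2} = \left(\left(-28\right)^{2} + 2 i \sqrt{5}\right)^{2} = \left(784 + 2 i \sqrt{5}\right)^{2}$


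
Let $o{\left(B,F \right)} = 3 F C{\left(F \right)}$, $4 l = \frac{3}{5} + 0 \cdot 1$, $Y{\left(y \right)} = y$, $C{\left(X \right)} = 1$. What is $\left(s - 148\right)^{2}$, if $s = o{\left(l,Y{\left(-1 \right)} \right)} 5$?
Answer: $26569$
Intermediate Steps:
$l = \frac{3}{20}$ ($l = \frac{\frac{3}{5} + 0 \cdot 1}{4} = \frac{3 \cdot \frac{1}{5} + 0}{4} = \frac{\frac{3}{5} + 0}{4} = \frac{1}{4} \cdot \frac{3}{5} = \frac{3}{20} \approx 0.15$)
$o{\left(B,F \right)} = 3 F$ ($o{\left(B,F \right)} = 3 F 1 = 3 F$)
$s = -15$ ($s = 3 \left(-1\right) 5 = \left(-3\right) 5 = -15$)
$\left(s - 148\right)^{2} = \left(-15 - 148\right)^{2} = \left(-163\right)^{2} = 26569$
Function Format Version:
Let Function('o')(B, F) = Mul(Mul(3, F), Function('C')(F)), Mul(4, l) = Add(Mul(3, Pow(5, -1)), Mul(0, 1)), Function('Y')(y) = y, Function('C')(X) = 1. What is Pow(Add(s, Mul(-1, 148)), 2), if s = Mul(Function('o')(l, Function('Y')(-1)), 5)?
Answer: 26569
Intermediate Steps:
l = Rational(3, 20) (l = Mul(Rational(1, 4), Add(Mul(3, Pow(5, -1)), Mul(0, 1))) = Mul(Rational(1, 4), Add(Mul(3, Rational(1, 5)), 0)) = Mul(Rational(1, 4), Add(Rational(3, 5), 0)) = Mul(Rational(1, 4), Rational(3, 5)) = Rational(3, 20) ≈ 0.15000)
Function('o')(B, F) = Mul(3, F) (Function('o')(B, F) = Mul(Mul(3, F), 1) = Mul(3, F))
s = -15 (s = Mul(Mul(3, -1), 5) = Mul(-3, 5) = -15)
Pow(Add(s, Mul(-1, 148)), 2) = Pow(Add(-15, Mul(-1, 148)), 2) = Pow(Add(-15, -148), 2) = Pow(-163, 2) = 26569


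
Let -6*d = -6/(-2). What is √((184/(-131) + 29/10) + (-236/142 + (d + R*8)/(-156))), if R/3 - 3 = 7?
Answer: I*√89569294928490/7254780 ≈ 1.3045*I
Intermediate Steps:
R = 30 (R = 9 + 3*7 = 9 + 21 = 30)
d = -½ (d = -(-1)/(-2) = -(-1)*(-1)/2 = -⅙*3 = -½ ≈ -0.50000)
√((184/(-131) + 29/10) + (-236/142 + (d + R*8)/(-156))) = √((184/(-131) + 29/10) + (-236/142 + (-½ + 30*8)/(-156))) = √((184*(-1/131) + 29*(⅒)) + (-236*1/142 + (-½ + 240)*(-1/156))) = √((-184/131 + 29/10) + (-118/71 + (479/2)*(-1/156))) = √(1959/1310 + (-118/71 - 479/312)) = √(1959/1310 - 70825/22152) = √(-24692491/14509560) = I*√89569294928490/7254780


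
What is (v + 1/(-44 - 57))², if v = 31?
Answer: 9796900/10201 ≈ 960.39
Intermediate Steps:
(v + 1/(-44 - 57))² = (31 + 1/(-44 - 57))² = (31 + 1/(-101))² = (31 - 1/101)² = (3130/101)² = 9796900/10201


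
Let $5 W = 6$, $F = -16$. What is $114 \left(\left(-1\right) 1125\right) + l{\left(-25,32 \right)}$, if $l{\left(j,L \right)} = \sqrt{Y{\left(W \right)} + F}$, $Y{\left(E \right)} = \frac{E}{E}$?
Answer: $-128250 + i \sqrt{15} \approx -1.2825 \cdot 10^{5} + 3.873 i$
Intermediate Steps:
$W = \frac{6}{5}$ ($W = \frac{1}{5} \cdot 6 = \frac{6}{5} \approx 1.2$)
$Y{\left(E \right)} = 1$
$l{\left(j,L \right)} = i \sqrt{15}$ ($l{\left(j,L \right)} = \sqrt{1 - 16} = \sqrt{-15} = i \sqrt{15}$)
$114 \left(\left(-1\right) 1125\right) + l{\left(-25,32 \right)} = 114 \left(\left(-1\right) 1125\right) + i \sqrt{15} = 114 \left(-1125\right) + i \sqrt{15} = -128250 + i \sqrt{15}$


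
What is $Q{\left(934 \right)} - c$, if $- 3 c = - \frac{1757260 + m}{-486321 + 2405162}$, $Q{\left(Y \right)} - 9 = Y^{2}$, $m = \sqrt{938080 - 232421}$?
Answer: $\frac{122482620235}{140403} - \frac{\sqrt{705659}}{5756523} \approx 8.7237 \cdot 10^{5}$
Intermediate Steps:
$m = \sqrt{705659} \approx 840.04$
$Q{\left(Y \right)} = 9 + Y^{2}$
$c = \frac{42860}{140403} + \frac{\sqrt{705659}}{5756523}$ ($c = - \frac{\left(-1\right) \frac{1757260 + \sqrt{705659}}{-486321 + 2405162}}{3} = - \frac{\left(-1\right) \frac{1757260 + \sqrt{705659}}{1918841}}{3} = - \frac{\left(-1\right) \left(1757260 + \sqrt{705659}\right) \frac{1}{1918841}}{3} = - \frac{\left(-1\right) \left(\frac{42860}{46801} + \frac{\sqrt{705659}}{1918841}\right)}{3} = - \frac{- \frac{42860}{46801} - \frac{\sqrt{705659}}{1918841}}{3} = \frac{42860}{140403} + \frac{\sqrt{705659}}{5756523} \approx 0.30541$)
$Q{\left(934 \right)} - c = \left(9 + 934^{2}\right) - \left(\frac{42860}{140403} + \frac{\sqrt{705659}}{5756523}\right) = \left(9 + 872356\right) - \left(\frac{42860}{140403} + \frac{\sqrt{705659}}{5756523}\right) = 872365 - \left(\frac{42860}{140403} + \frac{\sqrt{705659}}{5756523}\right) = \frac{122482620235}{140403} - \frac{\sqrt{705659}}{5756523}$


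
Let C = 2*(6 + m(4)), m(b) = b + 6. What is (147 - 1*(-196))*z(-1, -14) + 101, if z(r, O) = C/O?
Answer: -683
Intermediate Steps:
m(b) = 6 + b
C = 32 (C = 2*(6 + (6 + 4)) = 2*(6 + 10) = 2*16 = 32)
z(r, O) = 32/O
(147 - 1*(-196))*z(-1, -14) + 101 = (147 - 1*(-196))*(32/(-14)) + 101 = (147 + 196)*(32*(-1/14)) + 101 = 343*(-16/7) + 101 = -784 + 101 = -683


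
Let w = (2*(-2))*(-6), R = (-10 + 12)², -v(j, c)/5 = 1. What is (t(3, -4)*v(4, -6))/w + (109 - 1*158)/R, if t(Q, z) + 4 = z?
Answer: -127/12 ≈ -10.583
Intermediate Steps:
v(j, c) = -5 (v(j, c) = -5*1 = -5)
R = 4 (R = 2² = 4)
t(Q, z) = -4 + z
w = 24 (w = -4*(-6) = 24)
(t(3, -4)*v(4, -6))/w + (109 - 1*158)/R = ((-4 - 4)*(-5))/24 + (109 - 1*158)/4 = -8*(-5)*(1/24) + (109 - 158)*(¼) = 40*(1/24) - 49*¼ = 5/3 - 49/4 = -127/12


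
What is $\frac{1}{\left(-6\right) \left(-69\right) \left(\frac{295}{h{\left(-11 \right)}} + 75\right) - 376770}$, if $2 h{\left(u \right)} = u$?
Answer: $- \frac{11}{4047180} \approx -2.7179 \cdot 10^{-6}$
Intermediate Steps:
$h{\left(u \right)} = \frac{u}{2}$
$\frac{1}{\left(-6\right) \left(-69\right) \left(\frac{295}{h{\left(-11 \right)}} + 75\right) - 376770} = \frac{1}{\left(-6\right) \left(-69\right) \left(\frac{295}{\frac{1}{2} \left(-11\right)} + 75\right) - 376770} = \frac{1}{414 \left(\frac{295}{- \frac{11}{2}} + 75\right) - 376770} = \frac{1}{414 \left(295 \left(- \frac{2}{11}\right) + 75\right) - 376770} = \frac{1}{414 \left(- \frac{590}{11} + 75\right) - 376770} = \frac{1}{414 \cdot \frac{235}{11} - 376770} = \frac{1}{\frac{97290}{11} - 376770} = \frac{1}{- \frac{4047180}{11}} = - \frac{11}{4047180}$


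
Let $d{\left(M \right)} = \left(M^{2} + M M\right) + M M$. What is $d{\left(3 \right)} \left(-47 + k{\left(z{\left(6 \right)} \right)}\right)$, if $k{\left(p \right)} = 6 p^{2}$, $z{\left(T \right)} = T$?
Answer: $4563$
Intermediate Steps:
$d{\left(M \right)} = 3 M^{2}$ ($d{\left(M \right)} = \left(M^{2} + M^{2}\right) + M^{2} = 2 M^{2} + M^{2} = 3 M^{2}$)
$d{\left(3 \right)} \left(-47 + k{\left(z{\left(6 \right)} \right)}\right) = 3 \cdot 3^{2} \left(-47 + 6 \cdot 6^{2}\right) = 3 \cdot 9 \left(-47 + 6 \cdot 36\right) = 27 \left(-47 + 216\right) = 27 \cdot 169 = 4563$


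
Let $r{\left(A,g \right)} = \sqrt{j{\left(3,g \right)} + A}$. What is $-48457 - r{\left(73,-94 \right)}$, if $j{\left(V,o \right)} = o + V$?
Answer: $-48457 - 3 i \sqrt{2} \approx -48457.0 - 4.2426 i$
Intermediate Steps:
$j{\left(V,o \right)} = V + o$
$r{\left(A,g \right)} = \sqrt{3 + A + g}$ ($r{\left(A,g \right)} = \sqrt{\left(3 + g\right) + A} = \sqrt{3 + A + g}$)
$-48457 - r{\left(73,-94 \right)} = -48457 - \sqrt{3 + 73 - 94} = -48457 - \sqrt{-18} = -48457 - 3 i \sqrt{2}$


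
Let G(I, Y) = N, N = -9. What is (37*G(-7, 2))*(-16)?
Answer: 5328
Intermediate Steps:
G(I, Y) = -9
(37*G(-7, 2))*(-16) = (37*(-9))*(-16) = -333*(-16) = 5328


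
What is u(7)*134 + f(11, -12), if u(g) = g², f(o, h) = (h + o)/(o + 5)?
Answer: 105055/16 ≈ 6565.9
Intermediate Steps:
f(o, h) = (h + o)/(5 + o)
u(7)*134 + f(11, -12) = 7²*134 + (-12 + 11)/(5 + 11) = 49*134 - 1/16 = 6566 + (1/16)*(-1) = 6566 - 1/16 = 105055/16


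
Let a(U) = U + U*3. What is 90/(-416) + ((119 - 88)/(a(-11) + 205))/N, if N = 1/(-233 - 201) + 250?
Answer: -111896689/519059216 ≈ -0.21558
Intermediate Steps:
N = 108499/434 (N = 1/(-434) + 250 = -1/434 + 250 = 108499/434 ≈ 250.00)
a(U) = 4*U (a(U) = U + 3*U = 4*U)
90/(-416) + ((119 - 88)/(a(-11) + 205))/N = 90/(-416) + ((119 - 88)/(4*(-11) + 205))/(108499/434) = 90*(-1/416) + (31/(-44 + 205))*(434/108499) = -45/208 + (31/161)*(434/108499) = -45/208 + 1922/2495477 = -111896689/519059216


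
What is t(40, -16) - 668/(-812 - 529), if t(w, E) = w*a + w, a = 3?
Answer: 215228/1341 ≈ 160.50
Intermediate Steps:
t(w, E) = 4*w (t(w, E) = w*3 + w = 3*w + w = 4*w)
t(40, -16) - 668/(-812 - 529) = 4*40 - 668/(-812 - 529) = 160 - 668/(-1341) = 160 - 668*(-1/1341) = 160 + 668/1341 = 215228/1341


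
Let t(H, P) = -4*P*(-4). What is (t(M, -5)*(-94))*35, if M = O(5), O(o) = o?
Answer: 263200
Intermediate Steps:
M = 5
t(H, P) = 16*P
(t(M, -5)*(-94))*35 = ((16*(-5))*(-94))*35 = -80*(-94)*35 = 7520*35 = 263200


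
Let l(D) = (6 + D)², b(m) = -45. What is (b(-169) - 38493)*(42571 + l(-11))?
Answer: -1641564648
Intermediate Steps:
(b(-169) - 38493)*(42571 + l(-11)) = (-45 - 38493)*(42571 + (6 - 11)²) = -38538*(42571 + (-5)²) = -38538*(42571 + 25) = -38538*42596 = -1641564648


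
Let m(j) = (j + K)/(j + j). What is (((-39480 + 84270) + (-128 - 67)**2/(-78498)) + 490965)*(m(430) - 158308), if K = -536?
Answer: -63618521831841261/750092 ≈ -8.4814e+10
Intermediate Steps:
m(j) = (-536 + j)/(2*j) (m(j) = (j - 536)/(j + j) = (-536 + j)/((2*j)) = (-536 + j)*(1/(2*j)) = (-536 + j)/(2*j))
(((-39480 + 84270) + (-128 - 67)**2/(-78498)) + 490965)*(m(430) - 158308) = (((-39480 + 84270) + (-128 - 67)**2/(-78498)) + 490965)*((1/2)*(-536 + 430)/430 - 158308) = ((44790 + (-195)**2*(-1/78498)) + 490965)*((1/2)*(1/430)*(-106) - 158308) = ((44790 + 38025*(-1/78498)) + 490965)*(-53/430 - 158308) = ((44790 - 4225/8722) + 490965)*(-68072493/430) = (390654155/8722 + 490965)*(-68072493/430) = (4672850885/8722)*(-68072493/430) = -63618521831841261/750092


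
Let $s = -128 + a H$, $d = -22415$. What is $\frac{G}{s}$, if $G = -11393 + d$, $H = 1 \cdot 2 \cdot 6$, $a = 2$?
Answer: $\frac{4226}{13} \approx 325.08$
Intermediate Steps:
$H = 12$ ($H = 2 \cdot 6 = 12$)
$s = -104$ ($s = -128 + 2 \cdot 12 = -128 + 24 = -104$)
$G = -33808$ ($G = -11393 - 22415 = -33808$)
$\frac{G}{s} = - \frac{33808}{-104} = \left(-33808\right) \left(- \frac{1}{104}\right) = \frac{4226}{13}$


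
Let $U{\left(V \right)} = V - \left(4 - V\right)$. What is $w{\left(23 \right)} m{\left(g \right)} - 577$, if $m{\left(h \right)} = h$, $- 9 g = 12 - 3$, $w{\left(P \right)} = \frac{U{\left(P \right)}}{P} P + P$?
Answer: $-642$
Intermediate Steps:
$U{\left(V \right)} = -4 + 2 V$ ($U{\left(V \right)} = V + \left(-4 + V\right) = -4 + 2 V$)
$w{\left(P \right)} = -4 + 3 P$ ($w{\left(P \right)} = \frac{-4 + 2 P}{P} P + P = \left(-4 + 2 P\right) + P = -4 + 3 P$)
$g = -1$ ($g = - \frac{12 - 3}{9} = \left(- \frac{1}{9}\right) 9 = -1$)
$w{\left(23 \right)} m{\left(g \right)} - 577 = \left(-4 + 3 \cdot 23\right) \left(-1\right) - 577 = \left(-4 + 69\right) \left(-1\right) - 577 = 65 \left(-1\right) - 577 = -65 - 577 = -642$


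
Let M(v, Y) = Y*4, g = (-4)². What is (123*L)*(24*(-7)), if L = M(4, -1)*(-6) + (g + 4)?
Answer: -909216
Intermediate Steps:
g = 16
M(v, Y) = 4*Y
L = 44 (L = (4*(-1))*(-6) + (16 + 4) = -4*(-6) + 20 = 24 + 20 = 44)
(123*L)*(24*(-7)) = (123*44)*(24*(-7)) = 5412*(-168) = -909216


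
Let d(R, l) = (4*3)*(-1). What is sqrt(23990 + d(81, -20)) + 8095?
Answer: 8095 + sqrt(23978) ≈ 8249.8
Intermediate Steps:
d(R, l) = -12 (d(R, l) = 12*(-1) = -12)
sqrt(23990 + d(81, -20)) + 8095 = sqrt(23990 - 12) + 8095 = sqrt(23978) + 8095 = 8095 + sqrt(23978)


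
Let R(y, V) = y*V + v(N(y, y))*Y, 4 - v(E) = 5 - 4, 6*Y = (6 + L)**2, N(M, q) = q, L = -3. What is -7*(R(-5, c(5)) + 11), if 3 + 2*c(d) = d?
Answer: -147/2 ≈ -73.500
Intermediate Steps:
c(d) = -3/2 + d/2
Y = 3/2 (Y = (6 - 3)**2/6 = (1/6)*3**2 = (1/6)*9 = 3/2 ≈ 1.5000)
v(E) = 3 (v(E) = 4 - (5 - 4) = 4 - 1*1 = 4 - 1 = 3)
R(y, V) = 9/2 + V*y (R(y, V) = y*V + 3*(3/2) = V*y + 9/2 = 9/2 + V*y)
-7*(R(-5, c(5)) + 11) = -7*((9/2 + (-3/2 + (1/2)*5)*(-5)) + 11) = -7*((9/2 + (-3/2 + 5/2)*(-5)) + 11) = -7*((9/2 + 1*(-5)) + 11) = -7*((9/2 - 5) + 11) = -7*(-1/2 + 11) = -7*21/2 = -147/2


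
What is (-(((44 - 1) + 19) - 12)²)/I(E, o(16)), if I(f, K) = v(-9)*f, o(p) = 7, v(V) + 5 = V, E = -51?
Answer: -1250/357 ≈ -3.5014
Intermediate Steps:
v(V) = -5 + V
I(f, K) = -14*f (I(f, K) = (-5 - 9)*f = -14*f)
(-(((44 - 1) + 19) - 12)²)/I(E, o(16)) = (-(((44 - 1) + 19) - 12)²)/((-14*(-51))) = -((43 + 19) - 12)²/714 = -(62 - 12)²*(1/714) = -1*50²*(1/714) = -1*2500*(1/714) = -2500*1/714 = -1250/357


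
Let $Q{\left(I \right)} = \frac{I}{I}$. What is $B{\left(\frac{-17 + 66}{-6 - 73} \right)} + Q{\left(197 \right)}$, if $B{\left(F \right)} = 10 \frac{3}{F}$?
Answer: $- \frac{2321}{49} \approx -47.367$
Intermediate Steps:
$B{\left(F \right)} = \frac{30}{F}$
$Q{\left(I \right)} = 1$
$B{\left(\frac{-17 + 66}{-6 - 73} \right)} + Q{\left(197 \right)} = \frac{30}{\left(-17 + 66\right) \frac{1}{-6 - 73}} + 1 = \frac{30}{49 \frac{1}{-79}} + 1 = \frac{30}{49 \left(- \frac{1}{79}\right)} + 1 = \frac{30}{- \frac{49}{79}} + 1 = 30 \left(- \frac{79}{49}\right) + 1 = - \frac{2370}{49} + 1 = - \frac{2321}{49}$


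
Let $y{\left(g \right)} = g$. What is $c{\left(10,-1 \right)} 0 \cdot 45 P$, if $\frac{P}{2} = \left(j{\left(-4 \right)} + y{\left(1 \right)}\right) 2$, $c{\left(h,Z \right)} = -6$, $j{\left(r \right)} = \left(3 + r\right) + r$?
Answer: $0$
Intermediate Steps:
$j{\left(r \right)} = 3 + 2 r$
$P = -16$ ($P = 2 \left(\left(3 + 2 \left(-4\right)\right) + 1\right) 2 = 2 \left(\left(3 - 8\right) + 1\right) 2 = 2 \left(-5 + 1\right) 2 = 2 \left(\left(-4\right) 2\right) = 2 \left(-8\right) = -16$)
$c{\left(10,-1 \right)} 0 \cdot 45 P = - 6 \cdot 0 \cdot 45 \left(-16\right) = - 6 \cdot 0 \left(-16\right) = \left(-6\right) 0 = 0$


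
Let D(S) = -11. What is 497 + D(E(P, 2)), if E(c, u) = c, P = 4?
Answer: 486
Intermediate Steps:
497 + D(E(P, 2)) = 497 - 11 = 486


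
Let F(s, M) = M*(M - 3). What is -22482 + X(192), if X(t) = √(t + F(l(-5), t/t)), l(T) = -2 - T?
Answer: -22482 + √190 ≈ -22468.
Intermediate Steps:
F(s, M) = M*(-3 + M)
X(t) = √(-2 + t) (X(t) = √(t + (t/t)*(-3 + t/t)) = √(t + 1*(-3 + 1)) = √(t + 1*(-2)) = √(t - 2) = √(-2 + t))
-22482 + X(192) = -22482 + √(-2 + 192) = -22482 + √190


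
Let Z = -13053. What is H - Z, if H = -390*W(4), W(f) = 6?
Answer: 10713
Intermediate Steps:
H = -2340 (H = -390*6 = -2340)
H - Z = -2340 - 1*(-13053) = -2340 + 13053 = 10713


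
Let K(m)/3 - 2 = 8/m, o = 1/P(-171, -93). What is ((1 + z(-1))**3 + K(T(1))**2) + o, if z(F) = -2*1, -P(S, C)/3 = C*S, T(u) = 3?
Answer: 9303254/47709 ≈ 195.00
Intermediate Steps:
P(S, C) = -3*C*S
o = -1/47709 (o = 1/(-3*(-93)*(-171)) = 1/(-47709) = -1/47709 ≈ -2.0960e-5)
K(m) = 6 + 24/m (K(m) = 6 + 3*(8/m) = 6 + 24/m)
z(F) = -2
((1 + z(-1))**3 + K(T(1))**2) + o = ((1 - 2)**3 + (6 + 24/3)**2) - 1/47709 = ((-1)**3 + (6 + 24*(1/3))**2) - 1/47709 = (-1 + (6 + 8)**2) - 1/47709 = (-1 + 14**2) - 1/47709 = (-1 + 196) - 1/47709 = 195 - 1/47709 = 9303254/47709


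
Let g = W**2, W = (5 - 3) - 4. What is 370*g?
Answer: 1480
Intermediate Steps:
W = -2 (W = 2 - 4 = -2)
g = 4 (g = (-2)**2 = 4)
370*g = 370*4 = 1480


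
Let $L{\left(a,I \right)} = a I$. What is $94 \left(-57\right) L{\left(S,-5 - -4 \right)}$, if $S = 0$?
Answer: $0$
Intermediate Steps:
$L{\left(a,I \right)} = I a$
$94 \left(-57\right) L{\left(S,-5 - -4 \right)} = 94 \left(-57\right) \left(-5 - -4\right) 0 = - 5358 \left(-5 + 4\right) 0 = - 5358 \left(\left(-1\right) 0\right) = \left(-5358\right) 0 = 0$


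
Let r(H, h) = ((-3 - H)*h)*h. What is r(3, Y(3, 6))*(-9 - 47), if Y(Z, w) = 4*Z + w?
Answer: 108864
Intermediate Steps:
Y(Z, w) = w + 4*Z
r(H, h) = h**2*(-3 - H) (r(H, h) = (h*(-3 - H))*h = h**2*(-3 - H))
r(3, Y(3, 6))*(-9 - 47) = ((6 + 4*3)**2*(-3 - 1*3))*(-9 - 47) = ((6 + 12)**2*(-3 - 3))*(-56) = (18**2*(-6))*(-56) = (324*(-6))*(-56) = -1944*(-56) = 108864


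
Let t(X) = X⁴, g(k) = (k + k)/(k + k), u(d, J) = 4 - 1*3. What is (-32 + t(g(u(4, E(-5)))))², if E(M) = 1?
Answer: 961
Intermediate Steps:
u(d, J) = 1 (u(d, J) = 4 - 3 = 1)
g(k) = 1 (g(k) = (2*k)/((2*k)) = (2*k)*(1/(2*k)) = 1)
(-32 + t(g(u(4, E(-5)))))² = (-32 + 1⁴)² = (-32 + 1)² = (-31)² = 961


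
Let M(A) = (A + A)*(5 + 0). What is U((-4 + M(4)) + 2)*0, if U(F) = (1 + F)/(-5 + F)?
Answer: 0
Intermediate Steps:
M(A) = 10*A (M(A) = (2*A)*5 = 10*A)
U(F) = (1 + F)/(-5 + F)
U((-4 + M(4)) + 2)*0 = ((1 + ((-4 + 10*4) + 2))/(-5 + ((-4 + 10*4) + 2)))*0 = ((1 + ((-4 + 40) + 2))/(-5 + ((-4 + 40) + 2)))*0 = ((1 + (36 + 2))/(-5 + (36 + 2)))*0 = ((1 + 38)/(-5 + 38))*0 = (39/33)*0 = ((1/33)*39)*0 = (13/11)*0 = 0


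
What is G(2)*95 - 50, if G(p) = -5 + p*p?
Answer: -145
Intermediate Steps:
G(p) = -5 + p**2
G(2)*95 - 50 = (-5 + 2**2)*95 - 50 = (-5 + 4)*95 - 50 = -1*95 - 50 = -95 - 50 = -145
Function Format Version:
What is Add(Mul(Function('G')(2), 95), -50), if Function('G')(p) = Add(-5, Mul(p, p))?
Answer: -145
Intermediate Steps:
Function('G')(p) = Add(-5, Pow(p, 2))
Add(Mul(Function('G')(2), 95), -50) = Add(Mul(Add(-5, Pow(2, 2)), 95), -50) = Add(Mul(Add(-5, 4), 95), -50) = Add(Mul(-1, 95), -50) = Add(-95, -50) = -145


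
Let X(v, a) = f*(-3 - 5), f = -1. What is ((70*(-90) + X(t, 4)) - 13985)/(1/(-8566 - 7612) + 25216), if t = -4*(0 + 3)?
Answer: -328041306/407944447 ≈ -0.80413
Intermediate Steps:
t = -12 (t = -4*3 = -12)
X(v, a) = 8 (X(v, a) = -(-3 - 5) = -1*(-8) = 8)
((70*(-90) + X(t, 4)) - 13985)/(1/(-8566 - 7612) + 25216) = ((70*(-90) + 8) - 13985)/(1/(-8566 - 7612) + 25216) = ((-6300 + 8) - 13985)/(1/(-16178) + 25216) = (-6292 - 13985)/(-1/16178 + 25216) = -20277/407944447/16178 = -20277*16178/407944447 = -328041306/407944447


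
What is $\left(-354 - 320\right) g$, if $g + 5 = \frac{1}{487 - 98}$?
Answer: $\frac{1310256}{389} \approx 3368.3$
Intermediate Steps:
$g = - \frac{1944}{389}$ ($g = -5 + \frac{1}{487 - 98} = -5 + \frac{1}{389} = - \frac{1944}{389} \approx -4.9974$)
$\left(-354 - 320\right) g = \left(-354 - 320\right) \left(- \frac{1944}{389}\right) = \left(-674\right) \left(- \frac{1944}{389}\right) = \frac{1310256}{389}$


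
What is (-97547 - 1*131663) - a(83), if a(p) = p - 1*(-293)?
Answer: -229586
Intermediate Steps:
a(p) = 293 + p (a(p) = p + 293 = 293 + p)
(-97547 - 1*131663) - a(83) = (-97547 - 1*131663) - (293 + 83) = (-97547 - 131663) - 1*376 = -229210 - 376 = -229586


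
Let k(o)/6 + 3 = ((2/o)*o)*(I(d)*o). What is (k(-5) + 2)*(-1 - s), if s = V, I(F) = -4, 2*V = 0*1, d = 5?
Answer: -224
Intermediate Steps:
V = 0 (V = (0*1)/2 = (½)*0 = 0)
s = 0
k(o) = -18 - 48*o (k(o) = -18 + 6*(((2/o)*o)*(-4*o)) = -18 + 6*(2*(-4*o)) = -18 + 6*(-8*o) = -18 - 48*o)
(k(-5) + 2)*(-1 - s) = ((-18 - 48*(-5)) + 2)*(-1 - 1*0) = ((-18 + 240) + 2)*(-1 + 0) = (222 + 2)*(-1) = 224*(-1) = -224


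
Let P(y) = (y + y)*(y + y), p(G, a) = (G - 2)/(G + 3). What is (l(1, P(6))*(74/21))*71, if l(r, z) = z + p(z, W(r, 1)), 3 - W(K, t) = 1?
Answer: 111962740/3087 ≈ 36269.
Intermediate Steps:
W(K, t) = 2 (W(K, t) = 3 - 1*1 = 3 - 1 = 2)
p(G, a) = (-2 + G)/(3 + G)
P(y) = 4*y² (P(y) = (2*y)*(2*y) = 4*y²)
l(r, z) = z + (-2 + z)/(3 + z)
(l(1, P(6))*(74/21))*71 = (((-2 + 4*6² + (4*6²)*(3 + 4*6²))/(3 + 4*6²))*(74/21))*71 = (((-2 + 4*36 + (4*36)*(3 + 4*36))/(3 + 4*36))*(74*(1/21)))*71 = (((-2 + 144 + 144*(3 + 144))/(3 + 144))*(74/21))*71 = (((-2 + 144 + 144*147)/147)*(74/21))*71 = (((-2 + 144 + 21168)/147)*(74/21))*71 = (((1/147)*21310)*(74/21))*71 = ((21310/147)*(74/21))*71 = (1576940/3087)*71 = 111962740/3087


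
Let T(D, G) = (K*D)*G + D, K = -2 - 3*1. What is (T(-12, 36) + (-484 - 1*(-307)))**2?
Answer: 3884841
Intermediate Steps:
K = -5 (K = -2 - 3 = -5)
T(D, G) = D - 5*D*G (T(D, G) = (-5*D)*G + D = -5*D*G + D = D - 5*D*G)
(T(-12, 36) + (-484 - 1*(-307)))**2 = (-12*(1 - 5*36) + (-484 - 1*(-307)))**2 = (-12*(1 - 180) + (-484 + 307))**2 = (-12*(-179) - 177)**2 = (2148 - 177)**2 = 1971**2 = 3884841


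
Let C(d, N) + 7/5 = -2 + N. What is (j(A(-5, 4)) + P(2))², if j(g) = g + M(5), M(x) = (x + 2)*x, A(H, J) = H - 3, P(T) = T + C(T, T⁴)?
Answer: 43264/25 ≈ 1730.6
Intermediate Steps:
C(d, N) = -17/5 + N (C(d, N) = -7/5 + (-2 + N) = -17/5 + N)
P(T) = -17/5 + T + T⁴ (P(T) = T + (-17/5 + T⁴) = -17/5 + T + T⁴)
A(H, J) = -3 + H
M(x) = x*(2 + x) (M(x) = (2 + x)*x = x*(2 + x))
j(g) = 35 + g (j(g) = g + 5*(2 + 5) = g + 5*7 = g + 35 = 35 + g)
(j(A(-5, 4)) + P(2))² = ((35 + (-3 - 5)) + (-17/5 + 2 + 2⁴))² = ((35 - 8) + (-17/5 + 2 + 16))² = (27 + 73/5)² = (208/5)² = 43264/25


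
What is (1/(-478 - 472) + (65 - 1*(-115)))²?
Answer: 29240658001/902500 ≈ 32400.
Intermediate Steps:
(1/(-478 - 472) + (65 - 1*(-115)))² = (1/(-950) + (65 + 115))² = (-1/950 + 180)² = (170999/950)² = 29240658001/902500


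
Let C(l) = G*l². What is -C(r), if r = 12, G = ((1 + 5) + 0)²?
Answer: -5184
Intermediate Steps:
G = 36 (G = (6 + 0)² = 6² = 36)
C(l) = 36*l²
-C(r) = -36*12² = -36*144 = -1*5184 = -5184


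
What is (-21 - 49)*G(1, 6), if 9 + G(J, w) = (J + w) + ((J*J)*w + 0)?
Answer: -280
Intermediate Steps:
G(J, w) = -9 + J + w + w*J² (G(J, w) = -9 + ((J + w) + ((J*J)*w + 0)) = -9 + ((J + w) + (J²*w + 0)) = -9 + ((J + w) + (w*J² + 0)) = -9 + ((J + w) + w*J²) = -9 + (J + w + w*J²) = -9 + J + w + w*J²)
(-21 - 49)*G(1, 6) = (-21 - 49)*(-9 + 1 + 6 + 6*1²) = -70*(-9 + 1 + 6 + 6*1) = -70*(-9 + 1 + 6 + 6) = -70*4 = -280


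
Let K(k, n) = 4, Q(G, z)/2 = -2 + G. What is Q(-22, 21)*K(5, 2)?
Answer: -192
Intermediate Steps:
Q(G, z) = -4 + 2*G (Q(G, z) = 2*(-2 + G) = -4 + 2*G)
Q(-22, 21)*K(5, 2) = (-4 + 2*(-22))*4 = (-4 - 44)*4 = -48*4 = -192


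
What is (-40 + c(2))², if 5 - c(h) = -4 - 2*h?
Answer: 729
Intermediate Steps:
c(h) = 9 + 2*h (c(h) = 5 - (-4 - 2*h) = 5 + (4 + 2*h) = 9 + 2*h)
(-40 + c(2))² = (-40 + (9 + 2*2))² = (-40 + (9 + 4))² = (-40 + 13)² = (-27)² = 729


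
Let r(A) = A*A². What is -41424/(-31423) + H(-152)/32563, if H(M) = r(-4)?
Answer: 1346878640/1023227149 ≈ 1.3163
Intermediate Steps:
r(A) = A³
H(M) = -64 (H(M) = (-4)³ = -64)
-41424/(-31423) + H(-152)/32563 = -41424/(-31423) - 64/32563 = -41424*(-1/31423) - 64*1/32563 = 41424/31423 - 64/32563 = 1346878640/1023227149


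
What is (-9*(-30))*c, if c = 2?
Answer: 540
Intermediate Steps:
(-9*(-30))*c = -9*(-30)*2 = 270*2 = 540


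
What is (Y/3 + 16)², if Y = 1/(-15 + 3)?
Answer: 330625/1296 ≈ 255.11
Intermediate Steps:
Y = -1/12 (Y = 1/(-12) = -1/12 ≈ -0.083333)
(Y/3 + 16)² = (-1/12/3 + 16)² = (-1/12*⅓ + 16)² = (-1/36 + 16)² = (575/36)² = 330625/1296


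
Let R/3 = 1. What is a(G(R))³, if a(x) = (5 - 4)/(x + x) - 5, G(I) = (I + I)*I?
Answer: -5735339/46656 ≈ -122.93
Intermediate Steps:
R = 3 (R = 3*1 = 3)
G(I) = 2*I² (G(I) = (2*I)*I = 2*I²)
a(x) = -5 + 1/(2*x) (a(x) = 1/(2*x) - 5 = -5 + 1/(2*x))
a(G(R))³ = (-5 + 1/(2*((2*3²))))³ = (-5 + 1/(2*((2*9))))³ = (-5 + (½)/18)³ = (-5 + (½)*(1/18))³ = (-5 + 1/36)³ = (-179/36)³ = -5735339/46656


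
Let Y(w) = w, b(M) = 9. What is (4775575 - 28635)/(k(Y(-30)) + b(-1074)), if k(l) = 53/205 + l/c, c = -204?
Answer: 33086171800/65557 ≈ 5.0469e+5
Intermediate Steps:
k(l) = 53/205 - l/204 (k(l) = 53/205 + l/(-204) = 53*(1/205) + l*(-1/204) = 53/205 - l/204)
(4775575 - 28635)/(k(Y(-30)) + b(-1074)) = (4775575 - 28635)/((53/205 - 1/204*(-30)) + 9) = 4746940/((53/205 + 5/34) + 9) = 4746940/(2827/6970 + 9) = 4746940/(65557/6970) = 4746940*(6970/65557) = 33086171800/65557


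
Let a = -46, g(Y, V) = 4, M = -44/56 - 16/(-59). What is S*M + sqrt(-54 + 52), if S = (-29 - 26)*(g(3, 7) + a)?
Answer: -70125/59 + I*sqrt(2) ≈ -1188.6 + 1.4142*I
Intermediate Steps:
M = -425/826 (M = -44*1/56 - 16*(-1/59) = -11/14 + 16/59 = -425/826 ≈ -0.51453)
S = 2310 (S = (-29 - 26)*(4 - 46) = -55*(-42) = 2310)
S*M + sqrt(-54 + 52) = 2310*(-425/826) + sqrt(-54 + 52) = -70125/59 + sqrt(-2) = -70125/59 + I*sqrt(2)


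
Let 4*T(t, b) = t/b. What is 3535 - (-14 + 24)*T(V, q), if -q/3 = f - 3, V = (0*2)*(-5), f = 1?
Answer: 3535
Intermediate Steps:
V = 0 (V = 0*(-5) = 0)
q = 6 (q = -3*(1 - 3) = -3*(-2) = 6)
T(t, b) = t/(4*b) (T(t, b) = (t/b)/4 = t/(4*b))
3535 - (-14 + 24)*T(V, q) = 3535 - (-14 + 24)*(¼)*0/6 = 3535 - 10*(¼)*0*(⅙) = 3535 - 10*0 = 3535 - 1*0 = 3535 + 0 = 3535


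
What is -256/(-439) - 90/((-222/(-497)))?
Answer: -3263273/16243 ≈ -200.90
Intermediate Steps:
-256/(-439) - 90/((-222/(-497))) = -256*(-1/439) - 90/((-222*(-1/497))) = 256/439 - 90/222/497 = 256/439 - 90*497/222 = 256/439 - 7455/37 = -3263273/16243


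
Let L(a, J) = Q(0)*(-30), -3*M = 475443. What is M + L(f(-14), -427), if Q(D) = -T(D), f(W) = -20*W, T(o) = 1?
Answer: -158451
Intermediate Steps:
M = -158481 (M = -⅓*475443 = -158481)
Q(D) = -1 (Q(D) = -1*1 = -1)
L(a, J) = 30 (L(a, J) = -1*(-30) = 30)
M + L(f(-14), -427) = -158481 + 30 = -158451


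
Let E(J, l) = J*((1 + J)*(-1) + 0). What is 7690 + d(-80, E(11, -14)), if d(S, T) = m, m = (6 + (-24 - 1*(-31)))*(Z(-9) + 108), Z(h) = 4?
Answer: 9146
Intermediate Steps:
m = 1456 (m = (6 + (-24 - 1*(-31)))*(4 + 108) = (6 + (-24 + 31))*112 = (6 + 7)*112 = 13*112 = 1456)
E(J, l) = J*(-1 - J) (E(J, l) = J*((-1 - J) + 0) = J*(-1 - J))
d(S, T) = 1456
7690 + d(-80, E(11, -14)) = 7690 + 1456 = 9146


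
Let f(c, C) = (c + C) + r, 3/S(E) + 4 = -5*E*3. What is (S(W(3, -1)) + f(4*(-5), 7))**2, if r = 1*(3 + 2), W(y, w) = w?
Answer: 7225/121 ≈ 59.711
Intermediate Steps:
S(E) = 3/(-4 - 15*E) (S(E) = 3/(-4 - 5*E*3) = 3/(-4 - 15*E))
r = 5 (r = 1*5 = 5)
f(c, C) = 5 + C + c (f(c, C) = (c + C) + 5 = (C + c) + 5 = 5 + C + c)
(S(W(3, -1)) + f(4*(-5), 7))**2 = (-3/(4 + 15*(-1)) + (5 + 7 + 4*(-5)))**2 = (-3/(4 - 15) + (5 + 7 - 20))**2 = (-3/(-11) - 8)**2 = (-3*(-1/11) - 8)**2 = (3/11 - 8)**2 = (-85/11)**2 = 7225/121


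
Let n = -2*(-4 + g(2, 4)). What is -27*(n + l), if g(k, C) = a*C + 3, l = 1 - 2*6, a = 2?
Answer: 675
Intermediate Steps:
l = -11 (l = 1 - 12 = -11)
g(k, C) = 3 + 2*C (g(k, C) = 2*C + 3 = 3 + 2*C)
n = -14 (n = -2*(-4 + (3 + 2*4)) = -2*(-4 + (3 + 8)) = -2*(-4 + 11) = -2*7 = -14)
-27*(n + l) = -27*(-14 - 11) = -27*(-25) = 675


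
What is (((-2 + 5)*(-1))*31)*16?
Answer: -1488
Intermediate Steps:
(((-2 + 5)*(-1))*31)*16 = ((3*(-1))*31)*16 = -3*31*16 = -93*16 = -1488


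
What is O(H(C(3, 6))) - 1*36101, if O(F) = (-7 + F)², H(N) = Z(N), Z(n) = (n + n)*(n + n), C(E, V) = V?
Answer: -17332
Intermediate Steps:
Z(n) = 4*n² (Z(n) = (2*n)*(2*n) = 4*n²)
H(N) = 4*N²
O(H(C(3, 6))) - 1*36101 = (-7 + 4*6²)² - 1*36101 = (-7 + 4*36)² - 36101 = (-7 + 144)² - 36101 = 137² - 36101 = 18769 - 36101 = -17332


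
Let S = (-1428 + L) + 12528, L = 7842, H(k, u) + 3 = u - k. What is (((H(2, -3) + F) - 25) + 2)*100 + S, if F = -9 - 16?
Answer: 13342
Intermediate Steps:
H(k, u) = -3 + u - k (H(k, u) = -3 + (u - k) = -3 + u - k)
F = -25
S = 18942 (S = (-1428 + 7842) + 12528 = 6414 + 12528 = 18942)
(((H(2, -3) + F) - 25) + 2)*100 + S = ((((-3 - 3 - 1*2) - 25) - 25) + 2)*100 + 18942 = ((((-3 - 3 - 2) - 25) - 25) + 2)*100 + 18942 = (((-8 - 25) - 25) + 2)*100 + 18942 = ((-33 - 25) + 2)*100 + 18942 = (-58 + 2)*100 + 18942 = -56*100 + 18942 = -5600 + 18942 = 13342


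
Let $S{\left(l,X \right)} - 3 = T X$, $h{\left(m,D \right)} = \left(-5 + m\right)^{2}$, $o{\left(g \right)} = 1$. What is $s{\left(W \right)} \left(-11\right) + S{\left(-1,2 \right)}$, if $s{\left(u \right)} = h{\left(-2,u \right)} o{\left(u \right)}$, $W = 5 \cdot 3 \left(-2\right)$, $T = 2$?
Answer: $-532$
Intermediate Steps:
$W = -30$ ($W = 15 \left(-2\right) = -30$)
$S{\left(l,X \right)} = 3 + 2 X$
$s{\left(u \right)} = 49$ ($s{\left(u \right)} = \left(-5 - 2\right)^{2} \cdot 1 = \left(-7\right)^{2} \cdot 1 = 49 \cdot 1 = 49$)
$s{\left(W \right)} \left(-11\right) + S{\left(-1,2 \right)} = 49 \left(-11\right) + \left(3 + 2 \cdot 2\right) = -539 + \left(3 + 4\right) = -539 + 7 = -532$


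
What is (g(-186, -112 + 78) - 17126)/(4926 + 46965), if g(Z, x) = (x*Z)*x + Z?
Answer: -232328/51891 ≈ -4.4772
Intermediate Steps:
g(Z, x) = Z + Z*x² (g(Z, x) = (Z*x)*x + Z = Z*x² + Z = Z + Z*x²)
(g(-186, -112 + 78) - 17126)/(4926 + 46965) = (-186*(1 + (-112 + 78)²) - 17126)/(4926 + 46965) = (-186*(1 + (-34)²) - 17126)/51891 = (-186*(1 + 1156) - 17126)*(1/51891) = (-186*1157 - 17126)*(1/51891) = (-215202 - 17126)*(1/51891) = -232328*1/51891 = -232328/51891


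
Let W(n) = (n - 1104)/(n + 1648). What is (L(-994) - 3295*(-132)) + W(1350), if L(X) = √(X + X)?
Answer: 651975183/1499 + 2*I*√497 ≈ 4.3494e+5 + 44.587*I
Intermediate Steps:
W(n) = (-1104 + n)/(1648 + n)
L(X) = √2*√X (L(X) = √(2*X) = √2*√X)
(L(-994) - 3295*(-132)) + W(1350) = (√2*√(-994) - 3295*(-132)) + (-1104 + 1350)/(1648 + 1350) = (√2*(I*√994) - 1*(-434940)) + 246/2998 = (2*I*√497 + 434940) + (1/2998)*246 = (434940 + 2*I*√497) + 123/1499 = 651975183/1499 + 2*I*√497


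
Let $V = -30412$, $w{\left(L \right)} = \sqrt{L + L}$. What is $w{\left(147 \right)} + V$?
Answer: $-30412 + 7 \sqrt{6} \approx -30395.0$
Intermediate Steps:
$w{\left(L \right)} = \sqrt{2} \sqrt{L}$ ($w{\left(L \right)} = \sqrt{2 L} = \sqrt{2} \sqrt{L}$)
$w{\left(147 \right)} + V = \sqrt{2} \sqrt{147} - 30412 = \sqrt{2} \cdot 7 \sqrt{3} - 30412 = 7 \sqrt{6} - 30412 = -30412 + 7 \sqrt{6}$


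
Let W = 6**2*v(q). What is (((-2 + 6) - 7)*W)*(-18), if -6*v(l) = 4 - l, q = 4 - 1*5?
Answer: -1620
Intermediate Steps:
q = -1 (q = 4 - 5 = -1)
v(l) = -2/3 + l/6 (v(l) = -(4 - l)/6 = -2/3 + l/6)
W = -30 (W = 6**2*(-2/3 + (1/6)*(-1)) = 36*(-2/3 - 1/6) = 36*(-5/6) = -30)
(((-2 + 6) - 7)*W)*(-18) = (((-2 + 6) - 7)*(-30))*(-18) = ((4 - 7)*(-30))*(-18) = -3*(-30)*(-18) = 90*(-18) = -1620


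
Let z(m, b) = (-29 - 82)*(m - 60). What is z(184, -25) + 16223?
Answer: 2459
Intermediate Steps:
z(m, b) = 6660 - 111*m (z(m, b) = -111*(-60 + m) = 6660 - 111*m)
z(184, -25) + 16223 = (6660 - 111*184) + 16223 = (6660 - 20424) + 16223 = -13764 + 16223 = 2459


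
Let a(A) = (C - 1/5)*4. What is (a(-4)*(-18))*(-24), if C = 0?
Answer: -1728/5 ≈ -345.60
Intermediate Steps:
a(A) = -4/5 (a(A) = (0 - 1/5)*4 = -1/5*4 = -4/5)
(a(-4)*(-18))*(-24) = -4/5*(-18)*(-24) = (72/5)*(-24) = -1728/5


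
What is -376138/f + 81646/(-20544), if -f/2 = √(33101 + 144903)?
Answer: -40823/10272 + 188069*√44501/89002 ≈ 441.79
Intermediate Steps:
f = -4*√44501 (f = -2*√(33101 + 144903) = -4*√44501 ≈ -843.81)
-376138/f + 81646/(-20544) = -376138*(-√44501/178004) + 81646/(-20544) = -(-188069)*√44501/89002 + 81646*(-1/20544) = 188069*√44501/89002 - 40823/10272 = -40823/10272 + 188069*√44501/89002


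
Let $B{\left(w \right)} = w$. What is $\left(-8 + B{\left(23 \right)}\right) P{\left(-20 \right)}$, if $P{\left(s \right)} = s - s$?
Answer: $0$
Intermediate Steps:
$P{\left(s \right)} = 0$
$\left(-8 + B{\left(23 \right)}\right) P{\left(-20 \right)} = \left(-8 + 23\right) 0 = 15 \cdot 0 = 0$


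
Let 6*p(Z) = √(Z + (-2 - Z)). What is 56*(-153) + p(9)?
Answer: -8568 + I*√2/6 ≈ -8568.0 + 0.2357*I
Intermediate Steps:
p(Z) = I*√2/6 (p(Z) = √(Z + (-2 - Z))/6 = √(-2)/6 = (I*√2)/6 = I*√2/6)
56*(-153) + p(9) = 56*(-153) + I*√2/6 = -8568 + I*√2/6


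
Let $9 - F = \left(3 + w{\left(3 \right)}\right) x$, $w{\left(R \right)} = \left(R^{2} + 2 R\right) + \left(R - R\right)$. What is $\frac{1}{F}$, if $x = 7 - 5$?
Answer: $- \frac{1}{27} \approx -0.037037$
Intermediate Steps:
$w{\left(R \right)} = R^{2} + 2 R$ ($w{\left(R \right)} = \left(R^{2} + 2 R\right) + 0 = R^{2} + 2 R$)
$x = 2$ ($x = 7 - 5 = 2$)
$F = -27$ ($F = 9 - \left(3 + 3 \left(2 + 3\right)\right) 2 = 9 - \left(3 + 3 \cdot 5\right) 2 = 9 - \left(3 + 15\right) 2 = 9 - 18 \cdot 2 = 9 - 36 = -27$)
$\frac{1}{F} = \frac{1}{-27} = - \frac{1}{27}$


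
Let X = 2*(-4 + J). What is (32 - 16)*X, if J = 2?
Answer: -64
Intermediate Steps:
X = -4 (X = 2*(-4 + 2) = 2*(-2) = -4)
(32 - 16)*X = (32 - 16)*(-4) = 16*(-4) = -64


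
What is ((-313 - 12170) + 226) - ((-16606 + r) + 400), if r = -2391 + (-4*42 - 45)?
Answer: 6553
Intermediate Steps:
r = -2604 (r = -2391 + (-168 - 45) = -2391 - 213 = -2604)
((-313 - 12170) + 226) - ((-16606 + r) + 400) = ((-313 - 12170) + 226) - ((-16606 - 2604) + 400) = (-12483 + 226) - (-19210 + 400) = -12257 - 1*(-18810) = -12257 + 18810 = 6553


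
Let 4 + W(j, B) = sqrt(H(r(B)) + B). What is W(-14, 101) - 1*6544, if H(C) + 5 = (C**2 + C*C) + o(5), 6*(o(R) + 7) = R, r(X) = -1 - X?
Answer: -6548 + sqrt(752322)/6 ≈ -6403.4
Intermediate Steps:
o(R) = -7 + R/6
H(C) = -67/6 + 2*C**2 (H(C) = -5 + ((C**2 + C*C) + (-7 + (1/6)*5)) = -5 + ((C**2 + C**2) + (-7 + 5/6)) = -5 + (2*C**2 - 37/6) = -5 + (-37/6 + 2*C**2) = -67/6 + 2*C**2)
W(j, B) = -4 + sqrt(-67/6 + B + 2*(-1 - B)**2) (W(j, B) = -4 + sqrt((-67/6 + 2*(-1 - B)**2) + B) = -4 + sqrt(-67/6 + B + 2*(-1 - B)**2))
W(-14, 101) - 1*6544 = (-4 + sqrt(-330 + 72*101**2 + 180*101)/6) - 1*6544 = (-4 + sqrt(-330 + 72*10201 + 18180)/6) - 6544 = (-4 + sqrt(-330 + 734472 + 18180)/6) - 6544 = (-4 + sqrt(752322)/6) - 6544 = -6548 + sqrt(752322)/6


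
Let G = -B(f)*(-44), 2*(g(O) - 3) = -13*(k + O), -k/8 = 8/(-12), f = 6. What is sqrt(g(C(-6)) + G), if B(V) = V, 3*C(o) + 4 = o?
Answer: sqrt(254) ≈ 15.937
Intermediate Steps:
C(o) = -4/3 + o/3
k = 16/3 (k = -64/(-12) = -64*(-1)/12 = -8*(-2/3) = 16/3 ≈ 5.3333)
g(O) = -95/3 - 13*O/2 (g(O) = 3 + (-13*(16/3 + O))/2 = 3 + (-208/3 - 13*O)/2 = 3 + (-104/3 - 13*O/2) = -95/3 - 13*O/2)
G = 264 (G = -1*6*(-44) = -6*(-44) = 264)
sqrt(g(C(-6)) + G) = sqrt((-95/3 - 13*(-4/3 + (1/3)*(-6))/2) + 264) = sqrt((-95/3 - 13*(-4/3 - 2)/2) + 264) = sqrt((-95/3 - 13/2*(-10/3)) + 264) = sqrt((-95/3 + 65/3) + 264) = sqrt(-10 + 264) = sqrt(254)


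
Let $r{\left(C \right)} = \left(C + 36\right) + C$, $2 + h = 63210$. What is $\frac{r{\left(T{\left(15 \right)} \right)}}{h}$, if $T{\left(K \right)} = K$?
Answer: $\frac{33}{31604} \approx 0.0010442$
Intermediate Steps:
$h = 63208$ ($h = -2 + 63210 = 63208$)
$r{\left(C \right)} = 36 + 2 C$ ($r{\left(C \right)} = \left(36 + C\right) + C = 36 + 2 C$)
$\frac{r{\left(T{\left(15 \right)} \right)}}{h} = \frac{36 + 2 \cdot 15}{63208} = \left(36 + 30\right) \frac{1}{63208} = 66 \cdot \frac{1}{63208} = \frac{33}{31604}$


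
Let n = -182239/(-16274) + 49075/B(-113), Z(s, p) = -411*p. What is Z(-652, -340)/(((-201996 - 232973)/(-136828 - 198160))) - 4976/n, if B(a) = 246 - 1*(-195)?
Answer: 41132184511497966384/382343818382581 ≈ 1.0758e+5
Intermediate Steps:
B(a) = 441 (B(a) = 246 + 195 = 441)
n = 879013949/7176834 (n = -182239/(-16274) + 49075/441 = -182239*(-1/16274) + 49075*(1/441) = 182239/16274 + 49075/441 = 879013949/7176834 ≈ 122.48)
Z(-652, -340)/(((-201996 - 232973)/(-136828 - 198160))) - 4976/n = (-411*(-340))/(((-201996 - 232973)/(-136828 - 198160))) - 4976/879013949/7176834 = 139740/((-434969/(-334988))) - 4976*7176834/879013949 = 139740/((-434969*(-1/334988))) - 35711925984/879013949 = 139740/(434969/334988) - 35711925984/879013949 = 139740*(334988/434969) - 35711925984/879013949 = 46811223120/434969 - 35711925984/879013949 = 41132184511497966384/382343818382581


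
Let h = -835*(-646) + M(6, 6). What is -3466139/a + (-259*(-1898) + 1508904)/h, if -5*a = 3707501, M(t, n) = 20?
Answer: 8382750324668/999968632215 ≈ 8.3830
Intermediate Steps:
a = -3707501/5 (a = -⅕*3707501 = -3707501/5 ≈ -7.4150e+5)
h = 539430 (h = -835*(-646) + 20 = 539410 + 20 = 539430)
-3466139/a + (-259*(-1898) + 1508904)/h = -3466139/(-3707501/5) + (-259*(-1898) + 1508904)/539430 = -3466139*(-5/3707501) + (491582 + 1508904)*(1/539430) = 17330695/3707501 + 2000486*(1/539430) = 17330695/3707501 + 1000243/269715 = 8382750324668/999968632215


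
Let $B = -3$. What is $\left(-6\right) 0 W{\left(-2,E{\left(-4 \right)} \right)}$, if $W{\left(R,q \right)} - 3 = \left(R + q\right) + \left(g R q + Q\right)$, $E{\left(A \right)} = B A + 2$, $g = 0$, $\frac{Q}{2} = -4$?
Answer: $0$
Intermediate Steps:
$Q = -8$ ($Q = 2 \left(-4\right) = -8$)
$E{\left(A \right)} = 2 - 3 A$ ($E{\left(A \right)} = - 3 A + 2 = 2 - 3 A$)
$W{\left(R,q \right)} = -5 + R + q$ ($W{\left(R,q \right)} = 3 + \left(\left(R + q\right) + \left(0 R q - 8\right)\right) = 3 - \left(8 - R - q\right) = 3 + \left(-8 + R + q\right) = -5 + R + q$)
$\left(-6\right) 0 W{\left(-2,E{\left(-4 \right)} \right)} = \left(-6\right) 0 \left(-5 - 2 + \left(2 - -12\right)\right) = 0 \left(-5 - 2 + \left(2 + 12\right)\right) = 0 \left(-5 - 2 + 14\right) = 0 \cdot 7 = 0$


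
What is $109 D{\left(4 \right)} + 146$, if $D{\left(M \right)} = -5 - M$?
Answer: $-835$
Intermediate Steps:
$109 D{\left(4 \right)} + 146 = 109 \left(-5 - 4\right) + 146 = 109 \left(-9\right) + 146 = -981 + 146 = -835$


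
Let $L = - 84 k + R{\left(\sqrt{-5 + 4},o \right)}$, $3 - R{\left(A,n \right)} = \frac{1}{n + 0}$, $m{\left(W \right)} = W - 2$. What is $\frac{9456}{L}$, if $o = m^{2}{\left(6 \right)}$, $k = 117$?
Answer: $- \frac{151296}{157201} \approx -0.96244$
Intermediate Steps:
$m{\left(W \right)} = -2 + W$ ($m{\left(W \right)} = W - 2 = -2 + W$)
$o = 16$ ($o = \left(-2 + 6\right)^{2} = 4^{2} = 16$)
$R{\left(A,n \right)} = 3 - \frac{1}{n}$ ($R{\left(A,n \right)} = 3 - \frac{1}{n + 0} = 3 - \frac{1}{n}$)
$L = - \frac{157201}{16}$ ($L = \left(-84\right) 117 + \left(3 - \frac{1}{16}\right) = -9828 + \left(3 - \frac{1}{16}\right) = -9828 + \frac{47}{16} = - \frac{157201}{16} \approx -9825.1$)
$\frac{9456}{L} = \frac{9456}{- \frac{157201}{16}} = 9456 \left(- \frac{16}{157201}\right) = - \frac{151296}{157201}$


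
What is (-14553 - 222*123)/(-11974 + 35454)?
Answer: -41859/23480 ≈ -1.7828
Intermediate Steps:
(-14553 - 222*123)/(-11974 + 35454) = (-14553 - 27306)/23480 = -41859*1/23480 = -41859/23480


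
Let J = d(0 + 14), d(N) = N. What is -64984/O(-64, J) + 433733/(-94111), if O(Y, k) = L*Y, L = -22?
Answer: -840800661/16563536 ≈ -50.762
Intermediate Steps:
J = 14 (J = 0 + 14 = 14)
O(Y, k) = -22*Y
-64984/O(-64, J) + 433733/(-94111) = -64984/((-22*(-64))) + 433733/(-94111) = -64984/1408 + 433733*(-1/94111) = -64984*1/1408 - 433733/94111 = -8123/176 - 433733/94111 = -840800661/16563536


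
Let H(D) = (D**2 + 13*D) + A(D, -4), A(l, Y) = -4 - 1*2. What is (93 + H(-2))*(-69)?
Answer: -4485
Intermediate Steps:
A(l, Y) = -6 (A(l, Y) = -4 - 2 = -6)
H(D) = -6 + D**2 + 13*D (H(D) = (D**2 + 13*D) - 6 = -6 + D**2 + 13*D)
(93 + H(-2))*(-69) = (93 + (-6 + (-2)**2 + 13*(-2)))*(-69) = (93 + (-6 + 4 - 26))*(-69) = (93 - 28)*(-69) = 65*(-69) = -4485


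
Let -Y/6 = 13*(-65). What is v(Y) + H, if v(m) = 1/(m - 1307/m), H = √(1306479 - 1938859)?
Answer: 5070/25703593 + 2*I*√158095 ≈ 0.00019725 + 795.22*I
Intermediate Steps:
Y = 5070 (Y = -78*(-65) = -6*(-845) = 5070)
H = 2*I*√158095 (H = √(-632380) = 2*I*√158095 ≈ 795.22*I)
v(Y) + H = 5070/(-1307 + 5070²) + 2*I*√158095 = 5070/(-1307 + 25704900) + 2*I*√158095 = 5070/25703593 + 2*I*√158095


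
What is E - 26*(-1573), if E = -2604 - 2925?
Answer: 35369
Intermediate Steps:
E = -5529
E - 26*(-1573) = -5529 - 26*(-1573) = -5529 - 1*(-40898) = -5529 + 40898 = 35369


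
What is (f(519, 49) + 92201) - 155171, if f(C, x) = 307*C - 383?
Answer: 95980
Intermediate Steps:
f(C, x) = -383 + 307*C
(f(519, 49) + 92201) - 155171 = ((-383 + 307*519) + 92201) - 155171 = ((-383 + 159333) + 92201) - 155171 = (158950 + 92201) - 155171 = 251151 - 155171 = 95980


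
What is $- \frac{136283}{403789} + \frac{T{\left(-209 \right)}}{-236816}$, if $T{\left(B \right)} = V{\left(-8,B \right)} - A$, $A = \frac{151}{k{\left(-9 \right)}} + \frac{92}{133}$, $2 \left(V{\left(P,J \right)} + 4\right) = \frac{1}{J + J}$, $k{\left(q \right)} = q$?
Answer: $- \frac{1700063770509569}{5036308811658432} \approx -0.33756$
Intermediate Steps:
$V{\left(P,J \right)} = -4 + \frac{1}{4 J}$ ($V{\left(P,J \right)} = -4 + \frac{1}{2 \left(J + J\right)} = -4 + \frac{1}{2 \cdot 2 J} = -4 + \frac{\frac{1}{2} \frac{1}{J}}{2} = -4 + \frac{1}{4 J}$)
$A = - \frac{19255}{1197}$ ($A = \frac{151}{-9} + \frac{92}{133} = 151 \left(- \frac{1}{9}\right) + 92 \cdot \frac{1}{133} = - \frac{151}{9} + \frac{92}{133} = - \frac{19255}{1197} \approx -16.086$)
$T{\left(B \right)} = \frac{14467}{1197} + \frac{1}{4 B}$ ($T{\left(B \right)} = \left(-4 + \frac{1}{4 B}\right) - - \frac{19255}{1197} = \left(-4 + \frac{1}{4 B}\right) + \frac{19255}{1197} = \frac{14467}{1197} + \frac{1}{4 B}$)
$- \frac{136283}{403789} + \frac{T{\left(-209 \right)}}{-236816} = - \frac{136283}{403789} + \frac{\frac{1}{4788} \frac{1}{-209} \left(1197 + 57868 \left(-209\right)\right)}{-236816} = \left(-136283\right) \frac{1}{403789} + \frac{1}{4788} \left(- \frac{1}{209}\right) \left(1197 - 12094412\right) \left(- \frac{1}{236816}\right) = - \frac{136283}{403789} + \frac{1}{4788} \left(- \frac{1}{209}\right) \left(-12093215\right) \left(- \frac{1}{236816}\right) = - \frac{136283}{403789} + \frac{636485}{52668} \left(- \frac{1}{236816}\right) = - \frac{136283}{403789} - \frac{636485}{12472625088} = - \frac{1700063770509569}{5036308811658432}$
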